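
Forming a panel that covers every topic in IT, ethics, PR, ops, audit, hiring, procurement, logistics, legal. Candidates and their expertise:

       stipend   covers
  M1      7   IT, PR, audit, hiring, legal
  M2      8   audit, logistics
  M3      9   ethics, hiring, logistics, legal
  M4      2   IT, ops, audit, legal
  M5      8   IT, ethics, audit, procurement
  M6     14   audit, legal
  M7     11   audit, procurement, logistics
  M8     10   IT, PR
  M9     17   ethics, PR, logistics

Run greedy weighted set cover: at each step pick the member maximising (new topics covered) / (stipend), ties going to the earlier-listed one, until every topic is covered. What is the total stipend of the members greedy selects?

Pick 1: M4 adds 4 new (IT, ops, audit, legal) at stipend 2 (ratio 4/2).
Pick 2: M3 adds 3 new (ethics, hiring, logistics) at stipend 9 (ratio 3/9).
Pick 3: M1 adds 1 new (PR) at stipend 7 (ratio 1/7).
Pick 4: M5 adds 1 new (procurement) at stipend 8 (ratio 1/8).
Greedy total stipend: 2 + 9 + 7 + 8 = 26. (The true optimum is 25, so greedy overshoots here.)

26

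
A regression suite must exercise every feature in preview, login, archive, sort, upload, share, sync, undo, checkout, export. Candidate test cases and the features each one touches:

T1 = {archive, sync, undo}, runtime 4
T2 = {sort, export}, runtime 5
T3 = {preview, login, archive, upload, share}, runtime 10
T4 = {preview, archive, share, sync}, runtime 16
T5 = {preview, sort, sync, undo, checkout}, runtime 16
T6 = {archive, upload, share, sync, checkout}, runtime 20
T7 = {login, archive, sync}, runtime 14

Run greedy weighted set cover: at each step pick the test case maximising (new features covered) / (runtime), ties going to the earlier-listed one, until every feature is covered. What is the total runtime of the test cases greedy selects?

35

Pick 1: T1 adds 3 new (archive, sync, undo) at runtime 4 (ratio 3/4).
Pick 2: T2 adds 2 new (sort, export) at runtime 5 (ratio 2/5).
Pick 3: T3 adds 4 new (preview, login, upload, share) at runtime 10 (ratio 4/10).
Pick 4: T5 adds 1 new (checkout) at runtime 16 (ratio 1/16).
Greedy total runtime: 4 + 5 + 10 + 16 = 35. (The true optimum is 31, so greedy overshoots here.)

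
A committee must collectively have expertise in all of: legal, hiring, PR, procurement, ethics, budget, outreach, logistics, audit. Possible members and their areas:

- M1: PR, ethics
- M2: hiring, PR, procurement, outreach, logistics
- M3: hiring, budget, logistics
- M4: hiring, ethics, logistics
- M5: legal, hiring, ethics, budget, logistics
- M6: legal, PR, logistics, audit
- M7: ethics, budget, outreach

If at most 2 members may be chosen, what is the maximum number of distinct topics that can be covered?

8

Choosing M2, M5 covers {legal, hiring, PR, procurement, ethics, budget, outreach, logistics} — 8 topics.
No choice of 2 members does better; here audit is left uncovered.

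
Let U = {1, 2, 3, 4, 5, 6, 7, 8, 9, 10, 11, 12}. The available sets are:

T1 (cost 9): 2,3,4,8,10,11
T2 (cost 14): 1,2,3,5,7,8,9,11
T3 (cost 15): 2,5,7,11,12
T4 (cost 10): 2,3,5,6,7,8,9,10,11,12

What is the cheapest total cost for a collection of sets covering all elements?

T1, T2, T4 cover every element at cost 9 + 14 + 10 = 33.
Any cover uses at least 3 sets; among all covering selections none totals below 33.

33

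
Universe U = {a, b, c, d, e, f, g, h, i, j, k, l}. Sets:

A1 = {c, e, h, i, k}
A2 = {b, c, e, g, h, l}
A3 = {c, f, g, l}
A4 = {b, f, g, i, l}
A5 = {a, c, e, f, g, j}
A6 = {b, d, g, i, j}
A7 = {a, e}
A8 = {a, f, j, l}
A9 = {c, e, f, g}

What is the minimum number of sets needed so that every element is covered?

A1, A6, A8 together cover {a, b, c, d, e, f, g, h, i, j, k, l} — every element.
No 2 of the 9 sets cover everything (all 36 pairs fall short), so 3 is minimum.
Greedy (largest uncovered first) would take A2, A5, A1, A6 — 4 sets — but 3 suffice.

3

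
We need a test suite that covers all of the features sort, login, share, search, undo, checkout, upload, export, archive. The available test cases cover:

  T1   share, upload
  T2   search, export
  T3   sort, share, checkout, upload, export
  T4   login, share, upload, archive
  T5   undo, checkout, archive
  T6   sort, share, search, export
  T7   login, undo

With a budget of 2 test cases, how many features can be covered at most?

Choosing T3, T4 covers {sort, login, share, checkout, upload, export, archive} — 7 features.
No choice of 2 test cases does better; here search, undo are left uncovered.

7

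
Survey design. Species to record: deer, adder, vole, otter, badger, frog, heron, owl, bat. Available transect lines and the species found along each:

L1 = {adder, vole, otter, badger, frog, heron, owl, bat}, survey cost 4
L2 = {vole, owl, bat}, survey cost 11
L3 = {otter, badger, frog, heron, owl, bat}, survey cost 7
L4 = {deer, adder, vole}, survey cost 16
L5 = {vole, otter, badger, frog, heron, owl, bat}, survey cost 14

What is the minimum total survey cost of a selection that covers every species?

20

L1, L4 cover every species at survey cost 4 + 16 = 20.
Any cover uses at least 2 transects; among all covering selections none totals below 20.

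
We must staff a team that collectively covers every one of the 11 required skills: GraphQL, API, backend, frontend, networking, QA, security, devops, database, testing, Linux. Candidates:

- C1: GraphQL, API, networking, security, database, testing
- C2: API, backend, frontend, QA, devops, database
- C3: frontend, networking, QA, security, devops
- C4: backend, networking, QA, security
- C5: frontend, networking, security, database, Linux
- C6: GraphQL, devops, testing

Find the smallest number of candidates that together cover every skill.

C1, C2, C5 together cover {GraphQL, API, backend, frontend, networking, QA, security, devops, database, testing, Linux} — every skill.
No 2 of the 6 candidates cover everything (all 15 pairs fall short), so 3 is minimum.

3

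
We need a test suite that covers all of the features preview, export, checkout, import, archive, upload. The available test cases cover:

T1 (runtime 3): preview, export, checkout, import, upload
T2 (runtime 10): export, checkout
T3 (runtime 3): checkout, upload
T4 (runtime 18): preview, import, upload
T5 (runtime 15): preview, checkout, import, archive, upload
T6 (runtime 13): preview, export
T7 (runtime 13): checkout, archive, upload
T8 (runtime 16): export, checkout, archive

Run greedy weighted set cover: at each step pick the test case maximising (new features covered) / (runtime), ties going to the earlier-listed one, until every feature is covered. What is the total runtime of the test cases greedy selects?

16

Pick 1: T1 adds 5 new (preview, export, checkout, import, upload) at runtime 3 (ratio 5/3).
Pick 2: T7 adds 1 new (archive) at runtime 13 (ratio 1/13).
Greedy total runtime: 3 + 13 = 16.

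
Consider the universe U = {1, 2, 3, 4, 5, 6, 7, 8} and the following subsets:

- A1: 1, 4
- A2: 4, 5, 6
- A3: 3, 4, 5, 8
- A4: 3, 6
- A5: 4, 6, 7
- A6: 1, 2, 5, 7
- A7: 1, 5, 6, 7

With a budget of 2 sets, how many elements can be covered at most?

7

Choosing A3, A6 covers {1, 2, 3, 4, 5, 7, 8} — 7 elements.
No choice of 2 sets does better; here 6 is left uncovered.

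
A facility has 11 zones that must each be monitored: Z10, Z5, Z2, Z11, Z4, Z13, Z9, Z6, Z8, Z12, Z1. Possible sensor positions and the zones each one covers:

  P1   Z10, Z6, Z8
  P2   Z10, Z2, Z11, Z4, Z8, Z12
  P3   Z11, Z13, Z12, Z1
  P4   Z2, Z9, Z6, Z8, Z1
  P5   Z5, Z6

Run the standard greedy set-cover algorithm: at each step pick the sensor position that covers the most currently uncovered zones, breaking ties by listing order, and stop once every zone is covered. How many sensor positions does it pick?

Pick 1: P2 covers 6 new zones (Z10, Z2, Z11, Z4, Z8, Z12).
Pick 2: P4 covers 3 new zones (Z9, Z6, Z1).
Pick 3: P3 covers 1 new zones (Z13).
Pick 4: P5 covers 1 new zones (Z5).
Greedy uses 4 sensor positions.

4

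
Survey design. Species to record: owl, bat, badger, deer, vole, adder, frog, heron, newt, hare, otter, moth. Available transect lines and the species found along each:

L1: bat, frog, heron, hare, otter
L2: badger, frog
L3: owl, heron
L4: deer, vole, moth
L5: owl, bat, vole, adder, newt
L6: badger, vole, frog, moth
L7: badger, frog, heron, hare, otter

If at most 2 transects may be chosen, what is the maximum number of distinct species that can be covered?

10

Choosing L5, L7 covers {owl, bat, badger, vole, adder, frog, heron, newt, hare, otter} — 10 species.
No choice of 2 transects does better; here deer, moth are left uncovered.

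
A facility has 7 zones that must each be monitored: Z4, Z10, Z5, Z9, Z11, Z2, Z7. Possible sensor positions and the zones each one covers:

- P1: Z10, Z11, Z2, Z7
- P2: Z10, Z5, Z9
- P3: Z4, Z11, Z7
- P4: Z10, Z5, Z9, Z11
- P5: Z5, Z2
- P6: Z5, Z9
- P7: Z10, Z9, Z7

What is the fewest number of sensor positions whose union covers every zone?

P1, P2, P3 together cover {Z4, Z10, Z5, Z9, Z11, Z2, Z7} — every zone.
No 2 of the 7 sensor positions cover everything (all 21 pairs fall short), so 3 is minimum.

3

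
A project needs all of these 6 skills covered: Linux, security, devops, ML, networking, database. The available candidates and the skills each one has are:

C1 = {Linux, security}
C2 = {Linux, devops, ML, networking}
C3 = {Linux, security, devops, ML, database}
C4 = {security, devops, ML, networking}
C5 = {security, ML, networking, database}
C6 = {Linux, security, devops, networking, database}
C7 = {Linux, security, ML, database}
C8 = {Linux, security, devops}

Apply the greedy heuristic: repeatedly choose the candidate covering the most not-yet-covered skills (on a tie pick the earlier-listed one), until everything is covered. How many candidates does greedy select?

2

Pick 1: C3 covers 5 new skills (Linux, security, devops, ML, database).
Pick 2: C2 covers 1 new skills (networking).
Greedy uses 2 candidates.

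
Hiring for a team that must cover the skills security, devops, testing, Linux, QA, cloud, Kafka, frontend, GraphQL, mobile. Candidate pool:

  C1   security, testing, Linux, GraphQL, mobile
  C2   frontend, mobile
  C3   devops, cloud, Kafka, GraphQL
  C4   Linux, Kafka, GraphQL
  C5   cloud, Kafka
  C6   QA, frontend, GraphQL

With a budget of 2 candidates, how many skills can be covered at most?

Choosing C1, C3 covers {security, devops, testing, Linux, cloud, Kafka, GraphQL, mobile} — 8 skills.
No choice of 2 candidates does better; here QA, frontend are left uncovered.

8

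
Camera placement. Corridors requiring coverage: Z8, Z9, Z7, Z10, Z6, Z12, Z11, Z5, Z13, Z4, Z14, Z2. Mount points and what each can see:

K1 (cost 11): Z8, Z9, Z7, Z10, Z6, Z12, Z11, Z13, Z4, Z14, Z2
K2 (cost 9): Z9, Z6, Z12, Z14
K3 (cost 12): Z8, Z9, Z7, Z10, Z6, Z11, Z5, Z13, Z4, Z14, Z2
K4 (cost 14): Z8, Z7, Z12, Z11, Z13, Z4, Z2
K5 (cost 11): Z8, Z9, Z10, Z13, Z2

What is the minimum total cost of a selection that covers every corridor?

21

K2, K3 cover every corridor at cost 9 + 12 = 21.
Any cover uses at least 2 camera mounts; among all covering selections none totals below 21.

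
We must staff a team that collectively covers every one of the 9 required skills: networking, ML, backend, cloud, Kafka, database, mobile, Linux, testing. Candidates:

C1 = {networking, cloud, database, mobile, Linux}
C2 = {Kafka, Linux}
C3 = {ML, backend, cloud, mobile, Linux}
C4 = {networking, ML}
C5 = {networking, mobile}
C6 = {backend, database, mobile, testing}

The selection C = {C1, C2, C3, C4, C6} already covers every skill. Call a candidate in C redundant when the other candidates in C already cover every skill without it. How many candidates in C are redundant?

3

Drop C1: the rest still cover every skill — redundant.
Drop C2: Kafka uncovered — not redundant.
Drop C3: the rest still cover every skill — redundant.
Drop C4: the rest still cover every skill — redundant.
Drop C6: testing uncovered — not redundant.
3 redundant: C1, C3, C4.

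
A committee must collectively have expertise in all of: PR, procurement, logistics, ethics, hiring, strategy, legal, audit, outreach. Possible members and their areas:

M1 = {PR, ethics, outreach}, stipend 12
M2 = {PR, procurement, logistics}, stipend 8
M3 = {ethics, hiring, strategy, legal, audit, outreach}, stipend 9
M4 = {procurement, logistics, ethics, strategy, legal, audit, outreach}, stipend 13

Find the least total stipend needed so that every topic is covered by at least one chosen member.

M2, M3 cover every topic at stipend 8 + 9 = 17.
Any cover uses at least 2 members; among all covering selections none totals below 17.

17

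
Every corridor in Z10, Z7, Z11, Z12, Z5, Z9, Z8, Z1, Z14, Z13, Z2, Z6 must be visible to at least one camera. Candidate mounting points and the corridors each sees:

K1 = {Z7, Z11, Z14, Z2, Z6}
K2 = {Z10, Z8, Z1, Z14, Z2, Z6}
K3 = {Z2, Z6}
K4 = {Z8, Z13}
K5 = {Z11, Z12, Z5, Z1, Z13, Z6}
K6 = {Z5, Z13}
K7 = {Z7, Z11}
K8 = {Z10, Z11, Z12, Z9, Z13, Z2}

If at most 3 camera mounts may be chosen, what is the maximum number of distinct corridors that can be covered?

11

Choosing K1, K2, K5 covers {Z10, Z7, Z11, Z12, Z5, Z8, Z1, Z14, Z13, Z2, Z6} — 11 corridors.
No choice of 3 camera mounts does better; here Z9 is left uncovered.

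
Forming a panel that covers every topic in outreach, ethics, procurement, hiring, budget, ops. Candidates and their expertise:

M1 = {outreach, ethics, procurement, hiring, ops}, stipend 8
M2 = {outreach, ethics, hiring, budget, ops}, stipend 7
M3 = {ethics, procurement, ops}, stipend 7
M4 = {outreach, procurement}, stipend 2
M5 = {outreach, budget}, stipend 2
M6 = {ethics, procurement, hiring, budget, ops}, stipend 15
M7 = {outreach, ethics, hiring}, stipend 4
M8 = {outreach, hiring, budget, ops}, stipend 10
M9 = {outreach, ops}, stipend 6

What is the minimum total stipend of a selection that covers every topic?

9

M2, M4 cover every topic at stipend 7 + 2 = 9.
Any cover uses at least 2 members; among all covering selections none totals below 9.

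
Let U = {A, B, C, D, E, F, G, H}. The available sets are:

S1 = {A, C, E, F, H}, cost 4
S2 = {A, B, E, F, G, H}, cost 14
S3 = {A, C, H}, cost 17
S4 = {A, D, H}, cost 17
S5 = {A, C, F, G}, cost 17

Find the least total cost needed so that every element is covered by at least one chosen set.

S1, S2, S4 cover every element at cost 4 + 14 + 17 = 35.
Any cover uses at least 3 sets; among all covering selections none totals below 35.

35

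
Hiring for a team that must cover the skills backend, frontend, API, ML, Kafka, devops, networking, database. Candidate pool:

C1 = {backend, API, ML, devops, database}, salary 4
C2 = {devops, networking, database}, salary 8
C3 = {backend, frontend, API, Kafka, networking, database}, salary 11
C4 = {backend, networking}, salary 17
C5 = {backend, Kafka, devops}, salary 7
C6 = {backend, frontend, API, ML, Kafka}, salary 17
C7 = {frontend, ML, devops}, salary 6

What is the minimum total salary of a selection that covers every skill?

C1, C3 cover every skill at salary 4 + 11 = 15.
Any cover uses at least 2 candidates; among all covering selections none totals below 15.

15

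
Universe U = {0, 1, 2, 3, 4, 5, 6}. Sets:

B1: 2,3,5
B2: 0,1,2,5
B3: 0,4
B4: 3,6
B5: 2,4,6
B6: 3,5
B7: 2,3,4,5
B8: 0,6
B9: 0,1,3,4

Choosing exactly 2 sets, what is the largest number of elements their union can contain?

6

Choosing B1, B9 covers {0, 1, 2, 3, 4, 5} — 6 elements.
No choice of 2 sets does better; here 6 is left uncovered.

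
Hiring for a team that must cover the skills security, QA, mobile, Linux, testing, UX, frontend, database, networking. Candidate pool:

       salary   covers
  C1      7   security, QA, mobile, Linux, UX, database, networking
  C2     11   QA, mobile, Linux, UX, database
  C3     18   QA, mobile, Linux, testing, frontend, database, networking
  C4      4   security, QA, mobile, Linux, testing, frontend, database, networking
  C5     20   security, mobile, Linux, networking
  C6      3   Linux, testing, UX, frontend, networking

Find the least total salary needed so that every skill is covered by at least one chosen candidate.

C4, C6 cover every skill at salary 4 + 3 = 7.
Any cover uses at least 2 candidates; among all covering selections none totals below 7.

7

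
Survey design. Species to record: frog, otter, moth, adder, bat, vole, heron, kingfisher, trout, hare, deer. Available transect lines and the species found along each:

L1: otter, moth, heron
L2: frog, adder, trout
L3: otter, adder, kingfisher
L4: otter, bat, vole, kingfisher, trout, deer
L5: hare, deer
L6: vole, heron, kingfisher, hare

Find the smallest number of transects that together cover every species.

L1, L2, L4, L5 together cover {frog, otter, moth, adder, bat, vole, heron, kingfisher, trout, hare, deer} — every species.
No 3 of the 6 transects cover everything (all 20 triples fall short), so 4 is minimum.

4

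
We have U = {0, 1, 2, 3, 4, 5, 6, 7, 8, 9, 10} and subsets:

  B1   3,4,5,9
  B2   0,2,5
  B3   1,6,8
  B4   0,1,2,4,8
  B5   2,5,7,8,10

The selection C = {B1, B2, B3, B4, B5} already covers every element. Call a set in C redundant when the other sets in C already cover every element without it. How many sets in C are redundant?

Drop B1: 3, 9 uncovered — not redundant.
Drop B2: the rest still cover every element — redundant.
Drop B3: 6 uncovered — not redundant.
Drop B4: the rest still cover every element — redundant.
Drop B5: 7, 10 uncovered — not redundant.
2 redundant: B2, B4.

2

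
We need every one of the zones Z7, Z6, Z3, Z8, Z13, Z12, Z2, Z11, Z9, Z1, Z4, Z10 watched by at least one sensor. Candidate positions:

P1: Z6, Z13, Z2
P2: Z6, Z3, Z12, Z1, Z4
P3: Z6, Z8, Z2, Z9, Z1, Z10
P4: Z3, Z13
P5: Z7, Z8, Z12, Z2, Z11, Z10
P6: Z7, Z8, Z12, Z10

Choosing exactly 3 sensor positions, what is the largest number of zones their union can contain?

Choosing P1, P2, P5 covers {Z7, Z6, Z3, Z8, Z13, Z12, Z2, Z11, Z1, Z4, Z10} — 11 zones.
No choice of 3 sensor positions does better; here Z9 is left uncovered.

11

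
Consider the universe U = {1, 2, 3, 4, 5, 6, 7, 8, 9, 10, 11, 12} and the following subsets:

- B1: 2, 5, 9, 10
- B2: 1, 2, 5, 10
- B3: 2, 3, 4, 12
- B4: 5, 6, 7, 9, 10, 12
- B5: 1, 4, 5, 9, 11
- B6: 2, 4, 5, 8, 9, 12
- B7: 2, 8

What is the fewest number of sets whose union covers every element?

4

B3, B4, B5, B6 together cover {1, 2, 3, 4, 5, 6, 7, 8, 9, 10, 11, 12} — every element.
No 3 of the 7 sets cover everything (all 35 triples fall short), so 4 is minimum.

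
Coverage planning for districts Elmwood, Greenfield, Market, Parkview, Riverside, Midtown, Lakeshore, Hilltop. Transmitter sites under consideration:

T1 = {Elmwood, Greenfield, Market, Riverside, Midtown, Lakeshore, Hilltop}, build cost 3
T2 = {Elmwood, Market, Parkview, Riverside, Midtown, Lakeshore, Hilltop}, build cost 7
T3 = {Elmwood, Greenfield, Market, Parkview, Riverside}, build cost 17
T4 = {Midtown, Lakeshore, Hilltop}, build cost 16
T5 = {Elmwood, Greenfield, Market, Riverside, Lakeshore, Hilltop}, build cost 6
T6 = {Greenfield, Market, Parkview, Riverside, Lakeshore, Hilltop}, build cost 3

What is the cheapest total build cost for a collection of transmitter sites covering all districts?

T1, T6 cover every district at build cost 3 + 3 = 6.
Any cover uses at least 2 transmitter sites; among all covering selections none totals below 6.

6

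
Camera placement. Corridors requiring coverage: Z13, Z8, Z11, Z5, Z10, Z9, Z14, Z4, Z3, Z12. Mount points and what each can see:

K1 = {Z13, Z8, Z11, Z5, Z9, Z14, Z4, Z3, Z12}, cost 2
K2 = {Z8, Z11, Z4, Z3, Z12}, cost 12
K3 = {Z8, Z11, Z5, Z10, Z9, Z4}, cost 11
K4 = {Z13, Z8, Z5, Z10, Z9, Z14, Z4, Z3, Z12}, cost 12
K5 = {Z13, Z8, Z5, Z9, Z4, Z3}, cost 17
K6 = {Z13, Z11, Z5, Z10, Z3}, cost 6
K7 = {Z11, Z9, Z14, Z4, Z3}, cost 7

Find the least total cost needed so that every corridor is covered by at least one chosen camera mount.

8

K1, K6 cover every corridor at cost 2 + 6 = 8.
Any cover uses at least 2 camera mounts; among all covering selections none totals below 8.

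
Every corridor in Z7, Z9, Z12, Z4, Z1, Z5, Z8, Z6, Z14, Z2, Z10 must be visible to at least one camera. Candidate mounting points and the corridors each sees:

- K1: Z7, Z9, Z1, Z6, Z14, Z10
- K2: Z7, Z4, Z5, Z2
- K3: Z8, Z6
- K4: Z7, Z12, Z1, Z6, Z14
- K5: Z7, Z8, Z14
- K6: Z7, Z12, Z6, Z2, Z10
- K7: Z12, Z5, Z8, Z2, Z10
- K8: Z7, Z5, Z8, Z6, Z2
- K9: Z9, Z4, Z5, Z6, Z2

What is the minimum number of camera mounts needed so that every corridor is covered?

3

K1, K2, K7 together cover {Z7, Z9, Z12, Z4, Z1, Z5, Z8, Z6, Z14, Z2, Z10} — every corridor.
No 2 of the 9 camera mounts cover everything (all 36 pairs fall short), so 3 is minimum.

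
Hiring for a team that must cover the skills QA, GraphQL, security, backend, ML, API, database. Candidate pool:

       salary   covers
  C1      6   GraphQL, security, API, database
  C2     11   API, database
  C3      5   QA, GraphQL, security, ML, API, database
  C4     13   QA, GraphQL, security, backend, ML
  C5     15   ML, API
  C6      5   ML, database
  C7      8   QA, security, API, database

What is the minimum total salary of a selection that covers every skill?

C3, C4 cover every skill at salary 5 + 13 = 18.
Any cover uses at least 2 candidates; among all covering selections none totals below 18.

18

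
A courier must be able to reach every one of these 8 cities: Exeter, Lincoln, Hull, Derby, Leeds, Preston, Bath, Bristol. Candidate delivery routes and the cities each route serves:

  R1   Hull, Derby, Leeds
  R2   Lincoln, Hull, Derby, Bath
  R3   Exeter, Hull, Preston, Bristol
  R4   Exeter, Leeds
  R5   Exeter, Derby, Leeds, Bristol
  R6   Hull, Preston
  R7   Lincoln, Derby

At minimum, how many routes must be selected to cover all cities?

R1, R2, R3 together cover {Exeter, Lincoln, Hull, Derby, Leeds, Preston, Bath, Bristol} — every city.
No 2 of the 7 routes cover everything (all 21 pairs fall short), so 3 is minimum.

3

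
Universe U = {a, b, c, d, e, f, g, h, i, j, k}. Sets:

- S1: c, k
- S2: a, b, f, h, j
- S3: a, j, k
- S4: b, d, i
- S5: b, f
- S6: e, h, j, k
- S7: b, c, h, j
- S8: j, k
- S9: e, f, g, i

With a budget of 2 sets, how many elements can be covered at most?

8

Choosing S2, S9 covers {a, b, e, f, g, h, i, j} — 8 elements.
No choice of 2 sets does better; here c, d, k are left uncovered.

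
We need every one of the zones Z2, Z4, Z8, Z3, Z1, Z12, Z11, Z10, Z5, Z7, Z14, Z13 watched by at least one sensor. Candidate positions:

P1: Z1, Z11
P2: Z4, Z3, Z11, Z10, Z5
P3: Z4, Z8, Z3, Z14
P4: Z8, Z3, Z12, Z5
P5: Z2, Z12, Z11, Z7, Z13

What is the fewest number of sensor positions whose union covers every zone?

4

P1, P2, P3, P5 together cover {Z2, Z4, Z8, Z3, Z1, Z12, Z11, Z10, Z5, Z7, Z14, Z13} — every zone.
No 3 of the 5 sensor positions cover everything (all 10 triples fall short), so 4 is minimum.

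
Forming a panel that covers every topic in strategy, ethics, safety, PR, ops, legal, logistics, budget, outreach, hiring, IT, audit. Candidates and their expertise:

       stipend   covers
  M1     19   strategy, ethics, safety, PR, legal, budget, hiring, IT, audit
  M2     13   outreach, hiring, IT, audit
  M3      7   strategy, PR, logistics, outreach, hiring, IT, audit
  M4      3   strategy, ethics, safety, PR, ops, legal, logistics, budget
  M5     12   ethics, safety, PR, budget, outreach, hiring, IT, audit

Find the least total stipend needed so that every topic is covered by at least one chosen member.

M3, M4 cover every topic at stipend 7 + 3 = 10.
Any cover uses at least 2 members; among all covering selections none totals below 10.

10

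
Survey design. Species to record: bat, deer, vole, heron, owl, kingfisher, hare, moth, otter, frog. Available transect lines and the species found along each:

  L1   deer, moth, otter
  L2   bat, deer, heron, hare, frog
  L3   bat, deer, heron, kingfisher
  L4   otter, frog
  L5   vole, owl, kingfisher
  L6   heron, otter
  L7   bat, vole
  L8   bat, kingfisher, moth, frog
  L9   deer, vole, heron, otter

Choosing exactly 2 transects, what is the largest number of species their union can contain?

Choosing L2, L5 covers {bat, deer, vole, heron, owl, kingfisher, hare, frog} — 8 species.
No choice of 2 transects does better; here moth, otter are left uncovered.

8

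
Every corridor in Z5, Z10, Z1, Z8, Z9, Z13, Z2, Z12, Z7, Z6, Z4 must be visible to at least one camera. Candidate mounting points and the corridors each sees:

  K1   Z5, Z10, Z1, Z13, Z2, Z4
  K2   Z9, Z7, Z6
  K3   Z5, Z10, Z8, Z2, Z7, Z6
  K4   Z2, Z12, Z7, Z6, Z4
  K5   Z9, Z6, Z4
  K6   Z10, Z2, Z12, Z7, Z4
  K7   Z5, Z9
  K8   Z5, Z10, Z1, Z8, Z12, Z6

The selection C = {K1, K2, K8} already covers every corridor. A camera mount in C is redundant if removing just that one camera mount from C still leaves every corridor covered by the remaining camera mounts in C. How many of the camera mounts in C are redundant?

0

Drop K1: Z13, Z2, Z4 uncovered — not redundant.
Drop K2: Z9, Z7 uncovered — not redundant.
Drop K8: Z8, Z12 uncovered — not redundant.
None of the camera mounts in C is redundant.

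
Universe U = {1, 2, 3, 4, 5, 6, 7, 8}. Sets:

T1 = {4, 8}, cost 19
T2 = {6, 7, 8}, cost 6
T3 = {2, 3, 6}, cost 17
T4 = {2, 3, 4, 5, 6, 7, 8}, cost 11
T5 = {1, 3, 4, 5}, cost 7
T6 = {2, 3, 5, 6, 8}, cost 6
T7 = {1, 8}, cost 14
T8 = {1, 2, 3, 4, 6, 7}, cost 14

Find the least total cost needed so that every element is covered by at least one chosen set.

T4, T5 cover every element at cost 11 + 7 = 18.
Any cover uses at least 2 sets; among all covering selections none totals below 18.

18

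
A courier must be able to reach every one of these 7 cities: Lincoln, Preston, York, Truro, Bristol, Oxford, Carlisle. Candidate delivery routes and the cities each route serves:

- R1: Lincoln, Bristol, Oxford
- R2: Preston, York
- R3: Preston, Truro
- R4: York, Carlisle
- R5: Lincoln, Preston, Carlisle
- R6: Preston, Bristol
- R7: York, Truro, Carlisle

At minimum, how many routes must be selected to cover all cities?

R1, R2, R7 together cover {Lincoln, Preston, York, Truro, Bristol, Oxford, Carlisle} — every city.
No 2 of the 7 routes cover everything (all 21 pairs fall short), so 3 is minimum.

3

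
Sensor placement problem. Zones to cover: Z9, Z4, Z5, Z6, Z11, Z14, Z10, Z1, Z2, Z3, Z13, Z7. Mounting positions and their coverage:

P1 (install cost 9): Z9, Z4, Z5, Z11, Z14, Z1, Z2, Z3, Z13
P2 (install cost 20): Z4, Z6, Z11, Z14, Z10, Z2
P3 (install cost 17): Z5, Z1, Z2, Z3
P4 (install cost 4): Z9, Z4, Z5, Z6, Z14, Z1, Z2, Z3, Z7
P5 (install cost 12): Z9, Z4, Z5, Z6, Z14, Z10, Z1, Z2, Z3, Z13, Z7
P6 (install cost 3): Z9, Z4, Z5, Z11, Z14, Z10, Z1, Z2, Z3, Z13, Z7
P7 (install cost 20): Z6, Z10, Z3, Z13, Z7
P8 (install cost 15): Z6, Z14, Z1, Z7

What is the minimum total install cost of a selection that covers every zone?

7

P4, P6 cover every zone at install cost 4 + 3 = 7.
Any cover uses at least 2 sensor positions; among all covering selections none totals below 7.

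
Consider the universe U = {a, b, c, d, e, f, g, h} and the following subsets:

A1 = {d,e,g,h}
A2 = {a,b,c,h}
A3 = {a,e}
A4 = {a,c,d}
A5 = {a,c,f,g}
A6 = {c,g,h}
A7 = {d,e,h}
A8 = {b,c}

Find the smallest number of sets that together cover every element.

3

A1, A2, A5 together cover {a, b, c, d, e, f, g, h} — every element.
No 2 of the 8 sets cover everything (all 28 pairs fall short), so 3 is minimum.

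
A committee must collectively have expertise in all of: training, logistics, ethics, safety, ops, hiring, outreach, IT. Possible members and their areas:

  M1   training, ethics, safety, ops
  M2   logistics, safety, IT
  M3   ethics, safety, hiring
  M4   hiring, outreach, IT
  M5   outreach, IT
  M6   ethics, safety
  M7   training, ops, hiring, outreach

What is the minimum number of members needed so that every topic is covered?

3

M1, M2, M4 together cover {training, logistics, ethics, safety, ops, hiring, outreach, IT} — every topic.
No 2 of the 7 members cover everything (all 21 pairs fall short), so 3 is minimum.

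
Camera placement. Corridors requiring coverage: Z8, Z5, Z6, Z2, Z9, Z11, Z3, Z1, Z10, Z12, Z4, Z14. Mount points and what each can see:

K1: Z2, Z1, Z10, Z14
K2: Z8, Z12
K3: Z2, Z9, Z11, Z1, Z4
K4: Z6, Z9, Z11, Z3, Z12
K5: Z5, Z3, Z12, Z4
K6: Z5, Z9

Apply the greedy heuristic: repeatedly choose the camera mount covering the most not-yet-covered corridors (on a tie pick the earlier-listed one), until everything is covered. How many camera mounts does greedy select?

Pick 1: K3 covers 5 new corridors (Z2, Z9, Z11, Z1, Z4).
Pick 2: K4 covers 3 new corridors (Z6, Z3, Z12).
Pick 3: K1 covers 2 new corridors (Z10, Z14).
Pick 4: K2 covers 1 new corridors (Z8).
Pick 5: K5 covers 1 new corridors (Z5).
Greedy uses 5 camera mounts. (The true minimum is 4.)

5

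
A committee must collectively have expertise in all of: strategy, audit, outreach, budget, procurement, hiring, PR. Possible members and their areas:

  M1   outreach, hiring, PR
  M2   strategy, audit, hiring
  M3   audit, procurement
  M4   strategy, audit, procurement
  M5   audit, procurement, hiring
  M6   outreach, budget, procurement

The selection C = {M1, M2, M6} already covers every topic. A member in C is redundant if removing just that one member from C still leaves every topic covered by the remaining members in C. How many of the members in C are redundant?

0

Drop M1: PR uncovered — not redundant.
Drop M2: strategy, audit uncovered — not redundant.
Drop M6: budget, procurement uncovered — not redundant.
None of the members in C is redundant.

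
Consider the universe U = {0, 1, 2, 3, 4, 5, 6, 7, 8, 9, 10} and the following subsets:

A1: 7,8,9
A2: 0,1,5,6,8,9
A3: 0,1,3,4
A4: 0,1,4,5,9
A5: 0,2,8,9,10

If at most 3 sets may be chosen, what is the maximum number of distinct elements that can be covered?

Choosing A2, A3, A5 covers {0, 1, 2, 3, 4, 5, 6, 8, 9, 10} — 10 elements.
No choice of 3 sets does better; here 7 is left uncovered.

10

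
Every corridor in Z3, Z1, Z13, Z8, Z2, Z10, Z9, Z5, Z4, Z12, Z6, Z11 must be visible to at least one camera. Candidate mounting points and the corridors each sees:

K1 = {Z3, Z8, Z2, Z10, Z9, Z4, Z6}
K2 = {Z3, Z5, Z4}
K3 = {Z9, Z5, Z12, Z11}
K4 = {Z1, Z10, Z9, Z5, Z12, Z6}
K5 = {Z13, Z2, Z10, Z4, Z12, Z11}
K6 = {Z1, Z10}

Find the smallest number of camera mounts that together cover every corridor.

K1, K4, K5 together cover {Z3, Z1, Z13, Z8, Z2, Z10, Z9, Z5, Z4, Z12, Z6, Z11} — every corridor.
No 2 of the 6 camera mounts cover everything (all 15 pairs fall short), so 3 is minimum.
Greedy (largest uncovered first) would take K1, K3, K4, K5 — 4 camera mounts — but 3 suffice.

3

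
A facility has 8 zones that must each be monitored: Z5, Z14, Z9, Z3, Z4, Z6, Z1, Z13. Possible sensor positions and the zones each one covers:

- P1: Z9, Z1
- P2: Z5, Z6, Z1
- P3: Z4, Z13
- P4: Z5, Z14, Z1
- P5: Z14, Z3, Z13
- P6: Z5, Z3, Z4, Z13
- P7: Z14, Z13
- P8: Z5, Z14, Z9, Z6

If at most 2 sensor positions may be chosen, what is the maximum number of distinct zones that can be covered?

7

Choosing P6, P8 covers {Z5, Z14, Z9, Z3, Z4, Z6, Z13} — 7 zones.
No choice of 2 sensor positions does better; here Z1 is left uncovered.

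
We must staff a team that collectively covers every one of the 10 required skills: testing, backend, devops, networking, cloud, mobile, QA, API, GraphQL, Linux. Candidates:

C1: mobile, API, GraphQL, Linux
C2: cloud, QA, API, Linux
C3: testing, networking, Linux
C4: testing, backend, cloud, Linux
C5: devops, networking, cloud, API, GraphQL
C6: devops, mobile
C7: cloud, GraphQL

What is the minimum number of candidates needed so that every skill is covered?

C1, C2, C4, C5 together cover {testing, backend, devops, networking, cloud, mobile, QA, API, GraphQL, Linux} — every skill.
No 3 of the 7 candidates cover everything (all 35 triples fall short), so 4 is minimum.

4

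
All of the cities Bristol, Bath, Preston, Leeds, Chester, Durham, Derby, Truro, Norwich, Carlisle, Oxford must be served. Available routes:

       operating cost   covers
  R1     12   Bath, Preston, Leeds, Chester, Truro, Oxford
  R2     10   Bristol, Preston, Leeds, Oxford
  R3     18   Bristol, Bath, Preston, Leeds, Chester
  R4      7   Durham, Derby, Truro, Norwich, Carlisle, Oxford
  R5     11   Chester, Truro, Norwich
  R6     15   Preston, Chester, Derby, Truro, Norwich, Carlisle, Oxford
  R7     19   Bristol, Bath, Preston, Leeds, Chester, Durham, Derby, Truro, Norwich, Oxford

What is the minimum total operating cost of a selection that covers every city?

25

R3, R4 cover every city at operating cost 18 + 7 = 25.
Any cover uses at least 2 routes; among all covering selections none totals below 25.
Greedy by coverage-per-operating cost would pick R4, R1, R2 for 29 — worse than the optimum 25.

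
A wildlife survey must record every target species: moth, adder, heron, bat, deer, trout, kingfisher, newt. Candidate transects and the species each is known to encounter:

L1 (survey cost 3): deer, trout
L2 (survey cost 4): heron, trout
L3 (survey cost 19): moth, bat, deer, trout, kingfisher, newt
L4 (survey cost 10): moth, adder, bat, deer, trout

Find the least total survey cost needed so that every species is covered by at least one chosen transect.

L2, L3, L4 cover every species at survey cost 4 + 19 + 10 = 33.
Any cover uses at least 3 transects; among all covering selections none totals below 33.

33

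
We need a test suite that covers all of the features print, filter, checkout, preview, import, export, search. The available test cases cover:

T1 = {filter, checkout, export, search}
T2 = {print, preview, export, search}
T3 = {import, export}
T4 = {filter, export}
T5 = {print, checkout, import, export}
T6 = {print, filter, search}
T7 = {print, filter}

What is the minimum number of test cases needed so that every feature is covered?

3

T1, T2, T3 together cover {print, filter, checkout, preview, import, export, search} — every feature.
No 2 of the 7 test cases cover everything (all 21 pairs fall short), so 3 is minimum.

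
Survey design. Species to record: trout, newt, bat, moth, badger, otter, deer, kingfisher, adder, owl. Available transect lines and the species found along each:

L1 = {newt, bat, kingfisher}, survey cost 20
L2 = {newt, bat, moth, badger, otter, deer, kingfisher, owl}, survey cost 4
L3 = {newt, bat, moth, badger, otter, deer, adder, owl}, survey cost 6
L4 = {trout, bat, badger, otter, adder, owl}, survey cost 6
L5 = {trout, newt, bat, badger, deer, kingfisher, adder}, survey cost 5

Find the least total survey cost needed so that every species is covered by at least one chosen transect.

L2, L5 cover every species at survey cost 4 + 5 = 9.
Any cover uses at least 2 transects; among all covering selections none totals below 9.

9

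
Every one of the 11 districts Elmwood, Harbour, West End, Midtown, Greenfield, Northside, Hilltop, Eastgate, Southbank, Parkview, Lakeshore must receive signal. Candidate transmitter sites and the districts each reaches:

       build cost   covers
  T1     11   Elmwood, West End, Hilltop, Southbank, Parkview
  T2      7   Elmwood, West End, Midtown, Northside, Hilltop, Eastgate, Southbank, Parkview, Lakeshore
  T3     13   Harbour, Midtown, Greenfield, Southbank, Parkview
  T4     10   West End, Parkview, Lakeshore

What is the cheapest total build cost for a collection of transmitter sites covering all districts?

T2, T3 cover every district at build cost 7 + 13 = 20.
Any cover uses at least 2 transmitter sites; among all covering selections none totals below 20.

20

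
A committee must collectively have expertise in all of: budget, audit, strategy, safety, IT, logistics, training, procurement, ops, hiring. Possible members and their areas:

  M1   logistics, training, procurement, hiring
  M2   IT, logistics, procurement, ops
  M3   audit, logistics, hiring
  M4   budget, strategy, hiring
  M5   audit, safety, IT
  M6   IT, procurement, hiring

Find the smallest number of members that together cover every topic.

4

M1, M2, M4, M5 together cover {budget, audit, strategy, safety, IT, logistics, training, procurement, ops, hiring} — every topic.
No 3 of the 6 members cover everything (all 20 triples fall short), so 4 is minimum.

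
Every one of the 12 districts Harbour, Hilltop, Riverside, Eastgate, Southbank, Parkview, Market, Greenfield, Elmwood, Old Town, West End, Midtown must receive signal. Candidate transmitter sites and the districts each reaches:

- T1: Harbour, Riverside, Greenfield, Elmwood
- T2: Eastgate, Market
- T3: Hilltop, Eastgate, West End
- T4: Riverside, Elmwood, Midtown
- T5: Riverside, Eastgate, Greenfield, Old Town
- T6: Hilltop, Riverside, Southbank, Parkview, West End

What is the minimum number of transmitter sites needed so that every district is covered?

T1, T2, T4, T5, T6 together cover {Harbour, Hilltop, Riverside, Eastgate, Southbank, Parkview, Market, Greenfield, Elmwood, Old Town, West End, Midtown} — every district.
No 4 of the 6 transmitter sites cover everything (all 15 size-4 selections fall short), so 5 is minimum.

5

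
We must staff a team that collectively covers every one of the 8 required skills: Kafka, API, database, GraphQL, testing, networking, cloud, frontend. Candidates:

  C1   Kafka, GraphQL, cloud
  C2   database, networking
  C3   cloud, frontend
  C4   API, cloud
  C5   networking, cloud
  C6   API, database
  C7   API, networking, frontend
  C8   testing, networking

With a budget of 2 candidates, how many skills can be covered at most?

6

Choosing C1, C7 covers {Kafka, API, GraphQL, networking, cloud, frontend} — 6 skills.
No choice of 2 candidates does better; here database, testing are left uncovered.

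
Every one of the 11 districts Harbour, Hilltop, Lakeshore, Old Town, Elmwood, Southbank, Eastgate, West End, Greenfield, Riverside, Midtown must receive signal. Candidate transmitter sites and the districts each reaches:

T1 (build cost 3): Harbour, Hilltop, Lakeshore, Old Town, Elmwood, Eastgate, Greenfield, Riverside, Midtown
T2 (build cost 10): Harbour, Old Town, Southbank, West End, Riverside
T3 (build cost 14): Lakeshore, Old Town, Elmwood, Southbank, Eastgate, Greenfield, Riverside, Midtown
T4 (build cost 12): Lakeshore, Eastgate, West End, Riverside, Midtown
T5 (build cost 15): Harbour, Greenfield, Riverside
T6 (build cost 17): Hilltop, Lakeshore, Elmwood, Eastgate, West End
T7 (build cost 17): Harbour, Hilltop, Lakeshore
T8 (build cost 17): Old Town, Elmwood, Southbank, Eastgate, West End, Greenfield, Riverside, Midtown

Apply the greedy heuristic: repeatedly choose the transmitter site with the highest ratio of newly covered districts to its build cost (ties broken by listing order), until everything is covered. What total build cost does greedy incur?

13

Pick 1: T1 adds 9 new (Harbour, Hilltop, Lakeshore, Old Town, Elmwood, Eastgate, Greenfield, Riverside, Midtown) at build cost 3 (ratio 9/3).
Pick 2: T2 adds 2 new (Southbank, West End) at build cost 10 (ratio 2/10).
Greedy total build cost: 3 + 10 = 13.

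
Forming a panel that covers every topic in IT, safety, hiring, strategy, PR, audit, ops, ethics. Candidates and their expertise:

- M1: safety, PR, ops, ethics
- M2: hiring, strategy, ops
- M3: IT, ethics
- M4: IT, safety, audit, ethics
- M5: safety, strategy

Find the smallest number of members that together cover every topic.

M1, M2, M4 together cover {IT, safety, hiring, strategy, PR, audit, ops, ethics} — every topic.
No 2 of the 5 members cover everything (all 10 pairs fall short), so 3 is minimum.

3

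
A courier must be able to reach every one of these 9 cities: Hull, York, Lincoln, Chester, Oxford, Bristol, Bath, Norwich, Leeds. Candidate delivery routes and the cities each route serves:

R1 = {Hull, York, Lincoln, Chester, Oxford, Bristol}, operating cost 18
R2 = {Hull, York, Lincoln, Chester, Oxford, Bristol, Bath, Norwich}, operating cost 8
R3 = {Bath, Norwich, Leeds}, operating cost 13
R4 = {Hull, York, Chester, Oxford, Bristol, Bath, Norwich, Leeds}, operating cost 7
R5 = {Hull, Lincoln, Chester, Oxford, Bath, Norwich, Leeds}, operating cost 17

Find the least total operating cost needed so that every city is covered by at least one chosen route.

R2, R4 cover every city at operating cost 8 + 7 = 15.
Any cover uses at least 2 routes; among all covering selections none totals below 15.

15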